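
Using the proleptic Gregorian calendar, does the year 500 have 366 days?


Gregorian leap year rule: divisible by 4, but not by 100, unless also by 400.
500 is divisible by 100 but not 400 -> not a leap year

No


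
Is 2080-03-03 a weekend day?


Anchor: Jan 1, 2080. With p = 2080 - 1 = 2079: (p + p//4 - p//100 + p//400) mod 7 = (2079 + 519 - 20 + 5) mod 7 = 2583 mod 7 = 0 -> Monday (Mon=0 ... Sun=6)
Day of year: 63; offset = 62
Weekday index = (0 + 62) mod 7 = 6 -> Sunday
Weekend days: Saturday, Sunday

Yes


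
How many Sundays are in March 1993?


March 1993 has 31 days
Anchor: Jan 1, 1993. With p = 1993 - 1 = 1992: (p + p//4 - p//100 + p//400) mod 7 = (1992 + 498 - 19 + 4) mod 7 = 2475 mod 7 = 4 -> Friday (Mon=0 ... Sun=6)
Days before March (Jan-Feb): 59; March 1 index = (4 + 59) mod 7 = 0 -> Monday
First Sunday is March 7
Sundays: 7, 14, 21, 28

4 Sundays


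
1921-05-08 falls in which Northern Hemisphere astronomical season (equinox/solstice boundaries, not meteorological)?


Date: May 8
Astronomical Spring (approx.; exact equinox/solstice day varies by year): March 20 to June 20
May 8 falls within the Spring window

Spring


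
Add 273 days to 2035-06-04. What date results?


Start: 2035-06-04, add 273 days
June 2035 has 30 days: 30 - 4 = 26 days to June 30 -> 247 left
July 2035 has 31 days -> 216 left
August 2035 has 31 days -> 185 left
September 2035 has 30 days -> 155 left
October 2035 has 31 days -> 124 left
November 2035 has 30 days -> 94 left
December 2035 has 31 days -> 63 left
January 2036 has 31 days -> 32 left
February 2036 has 29 days -> 3 left
March 2036: 3 <= 31 -> lands on March 3

Result: 2036-03-03


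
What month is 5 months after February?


February is month 2
2 + 5 = 7

July


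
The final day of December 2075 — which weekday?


December 2075 has 31 days
Anchor: Jan 1, 2075. With p = 2075 - 1 = 2074: (p + p//4 - p//100 + p//400) mod 7 = (2074 + 518 - 20 + 5) mod 7 = 2577 mod 7 = 1 -> Tuesday (Mon=0 ... Sun=6)
Days before December (Jan-Nov): 334; December 1 index = (1 + 334) mod 7 = 6 -> Sunday
Last day offset: 31 - 1 = 30 days
Weekday index = (6 + 30) mod 7 = 1

Tuesday, December 31


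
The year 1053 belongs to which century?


Century = (year - 1) // 100 + 1
= (1053 - 1) // 100 + 1
= 1052 // 100 + 1
= 10 + 1

11th century


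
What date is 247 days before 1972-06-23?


Start: 1972-06-23, subtract 247 days
Back 23 days from June 23 reaches May 31, 1972 -> 224 left
May 1972 has 31 days -> back to April 30, 1972 -> 193 left
April 1972 has 30 days -> back to March 31, 1972 -> 163 left
March 1972 has 31 days -> back to February 29, 1972 -> 132 left
February 1972 has 29 days -> back to January 31, 1972 -> 103 left
January 1972 has 31 days -> back to December 31, 1971 -> 72 left
December 1971 has 31 days -> back to November 30, 1971 -> 41 left
November 1971 has 30 days -> back to October 31, 1971 -> 11 left
October 1971: 31 - 11 = 20 -> lands on October 20

Result: 1971-10-20


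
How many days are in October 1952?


October 1952

31 days


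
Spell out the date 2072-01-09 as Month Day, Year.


ISO 2072-01-09 parses as year=2072, month=01, day=09
Month 1 -> January

January 9, 2072


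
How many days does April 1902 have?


April 1902

30 days


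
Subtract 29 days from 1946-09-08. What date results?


Start: 1946-09-08, subtract 29 days
Back 8 days from September 8 reaches August 31, 1946 -> 21 left
August 1946: 31 - 21 = 10 -> lands on August 10

Result: 1946-08-10


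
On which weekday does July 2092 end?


July 2092 has 31 days
Anchor: Jan 1, 2092. With p = 2092 - 1 = 2091: (p + p//4 - p//100 + p//400) mod 7 = (2091 + 522 - 20 + 5) mod 7 = 2598 mod 7 = 1 -> Tuesday (Mon=0 ... Sun=6)
Days before July (Jan-Jun): 182; July 1 index = (1 + 182) mod 7 = 1 -> Tuesday
Last day offset: 31 - 1 = 30 days
Weekday index = (1 + 30) mod 7 = 3

Thursday, July 31


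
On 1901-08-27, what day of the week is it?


Date: August 27, 1901
Anchor: Jan 1, 1901. With p = 1901 - 1 = 1900: (p + p//4 - p//100 + p//400) mod 7 = (1900 + 475 - 19 + 4) mod 7 = 2360 mod 7 = 1 -> Tuesday (Mon=0 ... Sun=6)
Days before August (Jan-Jul): 212; offset = 212 + 27 - 1 = 238
Weekday index = (1 + 238) mod 7 = 1

Day of the week: Tuesday


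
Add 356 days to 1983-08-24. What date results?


Start: 1983-08-24, add 356 days
August 1983 has 31 days: 31 - 24 = 7 days to August 31 -> 349 left
September 1983 has 30 days -> 319 left
October 1983 has 31 days -> 288 left
November 1983 has 30 days -> 258 left
December 1983 has 31 days -> 227 left
January 1984 has 31 days -> 196 left
February 1984 has 29 days -> 167 left
March 1984 has 31 days -> 136 left
April 1984 has 30 days -> 106 left
May 1984 has 31 days -> 75 left
June 1984 has 30 days -> 45 left
July 1984 has 31 days -> 14 left
August 1984: 14 <= 31 -> lands on August 14

Result: 1984-08-14


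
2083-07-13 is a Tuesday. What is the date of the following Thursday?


Current: Tuesday
Target: Thursday
Days ahead: 2

Next Thursday: 2083-07-15


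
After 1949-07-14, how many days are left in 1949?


Day of year: 195 of 365
Remaining = 365 - 195

170 days


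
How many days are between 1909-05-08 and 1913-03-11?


From 1909-05-08 to 1913-03-11
1909-05-08: days before May = 31 + 28 + 31 + 30 = 120 (1909 is not a leap year); day of year = 120 + 8 = 128
1913-03-11: days before March = 31 + 28 = 59 (1913 is not a leap year); day of year = 59 + 11 = 70
Rest of 1909: 365 - 128 = 237
Full years 1910 (365), 1911 (365), 1912 (366): 1096
Total = 237 + 1096 + 70 = 1403

1403 days


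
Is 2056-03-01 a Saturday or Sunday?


Anchor: Jan 1, 2056. With p = 2056 - 1 = 2055: (p + p//4 - p//100 + p//400) mod 7 = (2055 + 513 - 20 + 5) mod 7 = 2553 mod 7 = 5 -> Saturday (Mon=0 ... Sun=6)
Day of year: 61; offset = 60
Weekday index = (5 + 60) mod 7 = 2 -> Wednesday
Weekend days: Saturday, Sunday

No


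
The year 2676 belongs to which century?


Century = (year - 1) // 100 + 1
= (2676 - 1) // 100 + 1
= 2675 // 100 + 1
= 26 + 1

27th century


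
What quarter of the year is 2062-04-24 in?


Month: April (month 4)
Q1: Jan-Mar, Q2: Apr-Jun, Q3: Jul-Sep, Q4: Oct-Dec

Q2


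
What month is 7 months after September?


September is month 9
9 + 7 = 16; wrap: 16 - 12 = 4

April


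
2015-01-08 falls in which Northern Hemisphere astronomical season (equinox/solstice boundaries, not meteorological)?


Date: January 8
Astronomical Winter (approx.; exact equinox/solstice day varies by year): December 21 to March 19
January 8 falls within the Winter window

Winter


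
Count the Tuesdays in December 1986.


December 1986 has 31 days
Anchor: Jan 1, 1986. With p = 1986 - 1 = 1985: (p + p//4 - p//100 + p//400) mod 7 = (1985 + 496 - 19 + 4) mod 7 = 2466 mod 7 = 2 -> Wednesday (Mon=0 ... Sun=6)
Days before December (Jan-Nov): 334; December 1 index = (2 + 334) mod 7 = 0 -> Monday
First Tuesday is December 2
Tuesdays: 2, 9, 16, 23, 30

5 Tuesdays


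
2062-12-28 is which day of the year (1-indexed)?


Date: December 28, 2062
Days in months 1 through 11: 334
Plus 28 days in December

Day of year: 362


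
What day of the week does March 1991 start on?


Target: March 1, 1991
Anchor: Jan 1, 1991. With p = 1991 - 1 = 1990: (p + p//4 - p//100 + p//400) mod 7 = (1990 + 497 - 19 + 4) mod 7 = 2472 mod 7 = 1 -> Tuesday (Mon=0 ... Sun=6)
Days before March (Jan-Feb): 59 days
Weekday index = (1 + 59) mod 7 = 4

Friday


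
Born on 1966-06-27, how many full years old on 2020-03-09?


Birth: 1966-06-27
Reference: 2020-03-09
Year difference: 2020 - 1966 = 54
Birthday not yet reached in 2020, subtract 1

53 years old


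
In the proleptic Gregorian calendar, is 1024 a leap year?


Gregorian leap year rule: divisible by 4, but not by 100, unless also by 400.
1024 is divisible by 4 but not 100 -> leap year

Yes


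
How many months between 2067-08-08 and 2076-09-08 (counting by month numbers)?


From August 2067 to September 2076
9 years * 12 = 108 months, plus 1 month = 109

109 months


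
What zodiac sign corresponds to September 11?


Date: September 11
Conventional tropical zodiac dates: Virgo from August 23 onward; Libra starts September 23
September 11 falls within the Virgo range

Virgo


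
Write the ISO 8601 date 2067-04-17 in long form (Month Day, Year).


ISO 2067-04-17 parses as year=2067, month=04, day=17
Month 4 -> April

April 17, 2067


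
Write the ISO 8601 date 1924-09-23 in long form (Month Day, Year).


ISO 1924-09-23 parses as year=1924, month=09, day=23
Month 9 -> September

September 23, 1924


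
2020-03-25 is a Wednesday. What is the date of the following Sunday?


Current: Wednesday
Target: Sunday
Days ahead: 4

Next Sunday: 2020-03-29


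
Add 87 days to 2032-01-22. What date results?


Start: 2032-01-22, add 87 days
January 2032 has 31 days: 31 - 22 = 9 days to January 31 -> 78 left
February 2032 has 29 days -> 49 left
March 2032 has 31 days -> 18 left
April 2032: 18 <= 30 -> lands on April 18

Result: 2032-04-18


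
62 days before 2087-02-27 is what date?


Start: 2087-02-27, subtract 62 days
Back 27 days from February 27 reaches January 31, 2087 -> 35 left
January 2087 has 31 days -> back to December 31, 2086 -> 4 left
December 2086: 31 - 4 = 27 -> lands on December 27

Result: 2086-12-27


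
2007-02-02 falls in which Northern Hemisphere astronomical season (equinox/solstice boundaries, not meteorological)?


Date: February 2
Astronomical Winter (approx.; exact equinox/solstice day varies by year): December 21 to March 19
February 2 falls within the Winter window

Winter


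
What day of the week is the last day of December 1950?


December 1950 has 31 days
Anchor: Jan 1, 1950. With p = 1950 - 1 = 1949: (p + p//4 - p//100 + p//400) mod 7 = (1949 + 487 - 19 + 4) mod 7 = 2421 mod 7 = 6 -> Sunday (Mon=0 ... Sun=6)
Days before December (Jan-Nov): 334; December 1 index = (6 + 334) mod 7 = 4 -> Friday
Last day offset: 31 - 1 = 30 days
Weekday index = (4 + 30) mod 7 = 6

Sunday, December 31


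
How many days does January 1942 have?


January 1942

31 days


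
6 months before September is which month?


September is month 9
9 - 6 = 3

March


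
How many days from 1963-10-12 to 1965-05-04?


From 1963-10-12 to 1965-05-04
1963-10-12: days before October = 31 + 28 + 31 + 30 + 31 + 30 + 31 + 31 + 30 = 273 (1963 is not a leap year); day of year = 273 + 12 = 285
1965-05-04: days before May = 31 + 28 + 31 + 30 = 120 (1965 is not a leap year); day of year = 120 + 4 = 124
Rest of 1963: 365 - 285 = 80
Full years 1964 (366): 366
Total = 80 + 366 + 124 = 570

570 days


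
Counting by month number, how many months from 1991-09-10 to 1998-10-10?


From September 1991 to October 1998
7 years * 12 = 84 months, plus 1 month = 85

85 months


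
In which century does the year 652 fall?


Century = (year - 1) // 100 + 1
= (652 - 1) // 100 + 1
= 651 // 100 + 1
= 6 + 1

7th century


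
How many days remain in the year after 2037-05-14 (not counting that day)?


Day of year: 134 of 365
Remaining = 365 - 134

231 days


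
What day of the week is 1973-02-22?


Date: February 22, 1973
Anchor: Jan 1, 1973. With p = 1973 - 1 = 1972: (p + p//4 - p//100 + p//400) mod 7 = (1972 + 493 - 19 + 4) mod 7 = 2450 mod 7 = 0 -> Monday (Mon=0 ... Sun=6)
Days before February (Jan): 31; offset = 31 + 22 - 1 = 52
Weekday index = (0 + 52) mod 7 = 3

Day of the week: Thursday


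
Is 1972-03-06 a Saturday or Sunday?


Anchor: Jan 1, 1972. With p = 1972 - 1 = 1971: (p + p//4 - p//100 + p//400) mod 7 = (1971 + 492 - 19 + 4) mod 7 = 2448 mod 7 = 5 -> Saturday (Mon=0 ... Sun=6)
Day of year: 66; offset = 65
Weekday index = (5 + 65) mod 7 = 0 -> Monday
Weekend days: Saturday, Sunday

No


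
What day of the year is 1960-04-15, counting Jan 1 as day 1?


Date: April 15, 1960
Days in months 1 through 3: 91
Plus 15 days in April

Day of year: 106


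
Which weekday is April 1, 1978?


Target: April 1, 1978
Anchor: Jan 1, 1978. With p = 1978 - 1 = 1977: (p + p//4 - p//100 + p//400) mod 7 = (1977 + 494 - 19 + 4) mod 7 = 2456 mod 7 = 6 -> Sunday (Mon=0 ... Sun=6)
Days before April (Jan-Mar): 90 days
Weekday index = (6 + 90) mod 7 = 5

Saturday


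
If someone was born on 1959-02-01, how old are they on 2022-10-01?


Birth: 1959-02-01
Reference: 2022-10-01
Year difference: 2022 - 1959 = 63

63 years old


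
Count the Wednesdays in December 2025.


December 2025 has 31 days
Anchor: Jan 1, 2025. With p = 2025 - 1 = 2024: (p + p//4 - p//100 + p//400) mod 7 = (2024 + 506 - 20 + 5) mod 7 = 2515 mod 7 = 2 -> Wednesday (Mon=0 ... Sun=6)
Days before December (Jan-Nov): 334; December 1 index = (2 + 334) mod 7 = 0 -> Monday
First Wednesday is December 3
Wednesdays: 3, 10, 17, 24, 31

5 Wednesdays


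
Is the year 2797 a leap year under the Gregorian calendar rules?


Gregorian leap year rule: divisible by 4, but not by 100, unless also by 400.
2797 is not divisible by 4 -> not a leap year

No


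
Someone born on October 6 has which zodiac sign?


Date: October 6
Conventional tropical zodiac dates: Libra from September 23 onward; Scorpio starts October 23
October 6 falls within the Libra range

Libra


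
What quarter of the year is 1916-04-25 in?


Month: April (month 4)
Q1: Jan-Mar, Q2: Apr-Jun, Q3: Jul-Sep, Q4: Oct-Dec

Q2


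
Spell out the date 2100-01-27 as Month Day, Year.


ISO 2100-01-27 parses as year=2100, month=01, day=27
Month 1 -> January

January 27, 2100


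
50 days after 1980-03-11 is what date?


Start: 1980-03-11, add 50 days
March 1980 has 31 days: 31 - 11 = 20 days to March 31 -> 30 left
April 1980: 30 <= 30 -> lands on April 30

Result: 1980-04-30


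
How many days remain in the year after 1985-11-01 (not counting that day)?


Day of year: 305 of 365
Remaining = 365 - 305

60 days


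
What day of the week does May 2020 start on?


Target: May 1, 2020
Anchor: Jan 1, 2020. With p = 2020 - 1 = 2019: (p + p//4 - p//100 + p//400) mod 7 = (2019 + 504 - 20 + 5) mod 7 = 2508 mod 7 = 2 -> Wednesday (Mon=0 ... Sun=6)
Days before May (Jan-Apr): 121 days
Weekday index = (2 + 121) mod 7 = 4

Friday


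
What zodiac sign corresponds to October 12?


Date: October 12
Conventional tropical zodiac dates: Libra from September 23 onward; Scorpio starts October 23
October 12 falls within the Libra range

Libra


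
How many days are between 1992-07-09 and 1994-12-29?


From 1992-07-09 to 1994-12-29
1992-07-09: days before July = 31 + 29 + 31 + 30 + 31 + 30 = 182 (1992 is a leap year); day of year = 182 + 9 = 191
1994-12-29: days before December = 31 + 28 + 31 + 30 + 31 + 30 + 31 + 31 + 30 + 31 + 30 = 334 (1994 is not a leap year); day of year = 334 + 29 = 363
Rest of 1992: 366 - 191 = 175
Full years 1993 (365): 365
Total = 175 + 365 + 363 = 903

903 days


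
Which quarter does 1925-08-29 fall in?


Month: August (month 8)
Q1: Jan-Mar, Q2: Apr-Jun, Q3: Jul-Sep, Q4: Oct-Dec

Q3


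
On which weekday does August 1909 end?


August 1909 has 31 days
Anchor: Jan 1, 1909. With p = 1909 - 1 = 1908: (p + p//4 - p//100 + p//400) mod 7 = (1908 + 477 - 19 + 4) mod 7 = 2370 mod 7 = 4 -> Friday (Mon=0 ... Sun=6)
Days before August (Jan-Jul): 212; August 1 index = (4 + 212) mod 7 = 6 -> Sunday
Last day offset: 31 - 1 = 30 days
Weekday index = (6 + 30) mod 7 = 1

Tuesday, August 31


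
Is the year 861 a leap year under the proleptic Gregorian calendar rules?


Gregorian leap year rule: divisible by 4, but not by 100, unless also by 400.
861 is not divisible by 4 -> not a leap year

No


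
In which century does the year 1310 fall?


Century = (year - 1) // 100 + 1
= (1310 - 1) // 100 + 1
= 1309 // 100 + 1
= 13 + 1

14th century


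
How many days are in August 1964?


August 1964

31 days


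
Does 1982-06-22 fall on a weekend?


Anchor: Jan 1, 1982. With p = 1982 - 1 = 1981: (p + p//4 - p//100 + p//400) mod 7 = (1981 + 495 - 19 + 4) mod 7 = 2461 mod 7 = 4 -> Friday (Mon=0 ... Sun=6)
Day of year: 173; offset = 172
Weekday index = (4 + 172) mod 7 = 1 -> Tuesday
Weekend days: Saturday, Sunday

No


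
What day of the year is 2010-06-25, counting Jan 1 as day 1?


Date: June 25, 2010
Days in months 1 through 5: 151
Plus 25 days in June

Day of year: 176


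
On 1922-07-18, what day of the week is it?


Date: July 18, 1922
Anchor: Jan 1, 1922. With p = 1922 - 1 = 1921: (p + p//4 - p//100 + p//400) mod 7 = (1921 + 480 - 19 + 4) mod 7 = 2386 mod 7 = 6 -> Sunday (Mon=0 ... Sun=6)
Days before July (Jan-Jun): 181; offset = 181 + 18 - 1 = 198
Weekday index = (6 + 198) mod 7 = 1

Day of the week: Tuesday


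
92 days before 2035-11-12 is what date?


Start: 2035-11-12, subtract 92 days
Back 12 days from November 12 reaches October 31, 2035 -> 80 left
October 2035 has 31 days -> back to September 30, 2035 -> 49 left
September 2035 has 30 days -> back to August 31, 2035 -> 19 left
August 2035: 31 - 19 = 12 -> lands on August 12

Result: 2035-08-12


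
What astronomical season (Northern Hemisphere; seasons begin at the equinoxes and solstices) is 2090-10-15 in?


Date: October 15
Astronomical Autumn (approx.; exact equinox/solstice day varies by year): September 22 to December 20
October 15 falls within the Autumn window

Autumn


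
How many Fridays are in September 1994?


September 1994 has 30 days
Anchor: Jan 1, 1994. With p = 1994 - 1 = 1993: (p + p//4 - p//100 + p//400) mod 7 = (1993 + 498 - 19 + 4) mod 7 = 2476 mod 7 = 5 -> Saturday (Mon=0 ... Sun=6)
Days before September (Jan-Aug): 243; September 1 index = (5 + 243) mod 7 = 3 -> Thursday
First Friday is September 2
Fridays: 2, 9, 16, 23, 30

5 Fridays


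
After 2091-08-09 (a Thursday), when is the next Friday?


Current: Thursday
Target: Friday
Days ahead: 1

Next Friday: 2091-08-10


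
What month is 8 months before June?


June is month 6
6 - 8 = -2; wrap: -2 + 12 = 10

October


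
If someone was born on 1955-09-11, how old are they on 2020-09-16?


Birth: 1955-09-11
Reference: 2020-09-16
Year difference: 2020 - 1955 = 65

65 years old


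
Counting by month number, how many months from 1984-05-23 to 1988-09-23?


From May 1984 to September 1988
4 years * 12 = 48 months, plus 4 months = 52

52 months


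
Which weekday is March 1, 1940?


Target: March 1, 1940
Anchor: Jan 1, 1940. With p = 1940 - 1 = 1939: (p + p//4 - p//100 + p//400) mod 7 = (1939 + 484 - 19 + 4) mod 7 = 2408 mod 7 = 0 -> Monday (Mon=0 ... Sun=6)
Days before March (Jan-Feb): 60 days
Weekday index = (0 + 60) mod 7 = 4

Friday


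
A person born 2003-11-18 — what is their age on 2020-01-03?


Birth: 2003-11-18
Reference: 2020-01-03
Year difference: 2020 - 2003 = 17
Birthday not yet reached in 2020, subtract 1

16 years old


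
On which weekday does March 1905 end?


March 1905 has 31 days
Anchor: Jan 1, 1905. With p = 1905 - 1 = 1904: (p + p//4 - p//100 + p//400) mod 7 = (1904 + 476 - 19 + 4) mod 7 = 2365 mod 7 = 6 -> Sunday (Mon=0 ... Sun=6)
Days before March (Jan-Feb): 59; March 1 index = (6 + 59) mod 7 = 2 -> Wednesday
Last day offset: 31 - 1 = 30 days
Weekday index = (2 + 30) mod 7 = 4

Friday, March 31


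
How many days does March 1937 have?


March 1937

31 days


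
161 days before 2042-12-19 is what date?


Start: 2042-12-19, subtract 161 days
Back 19 days from December 19 reaches November 30, 2042 -> 142 left
November 2042 has 30 days -> back to October 31, 2042 -> 112 left
October 2042 has 31 days -> back to September 30, 2042 -> 81 left
September 2042 has 30 days -> back to August 31, 2042 -> 51 left
August 2042 has 31 days -> back to July 31, 2042 -> 20 left
July 2042: 31 - 20 = 11 -> lands on July 11

Result: 2042-07-11


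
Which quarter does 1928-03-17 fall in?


Month: March (month 3)
Q1: Jan-Mar, Q2: Apr-Jun, Q3: Jul-Sep, Q4: Oct-Dec

Q1


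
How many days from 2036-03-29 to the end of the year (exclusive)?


Day of year: 89 of 366
Remaining = 366 - 89

277 days


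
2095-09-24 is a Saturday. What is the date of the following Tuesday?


Current: Saturday
Target: Tuesday
Days ahead: 3

Next Tuesday: 2095-09-27


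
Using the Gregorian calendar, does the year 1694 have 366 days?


Gregorian leap year rule: divisible by 4, but not by 100, unless also by 400.
1694 is not divisible by 4 -> not a leap year

No


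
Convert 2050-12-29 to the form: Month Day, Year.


ISO 2050-12-29 parses as year=2050, month=12, day=29
Month 12 -> December

December 29, 2050


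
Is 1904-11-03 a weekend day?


Anchor: Jan 1, 1904. With p = 1904 - 1 = 1903: (p + p//4 - p//100 + p//400) mod 7 = (1903 + 475 - 19 + 4) mod 7 = 2363 mod 7 = 4 -> Friday (Mon=0 ... Sun=6)
Day of year: 308; offset = 307
Weekday index = (4 + 307) mod 7 = 3 -> Thursday
Weekend days: Saturday, Sunday

No


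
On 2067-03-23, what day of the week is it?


Date: March 23, 2067
Anchor: Jan 1, 2067. With p = 2067 - 1 = 2066: (p + p//4 - p//100 + p//400) mod 7 = (2066 + 516 - 20 + 5) mod 7 = 2567 mod 7 = 5 -> Saturday (Mon=0 ... Sun=6)
Days before March (Jan-Feb): 59; offset = 59 + 23 - 1 = 81
Weekday index = (5 + 81) mod 7 = 2

Day of the week: Wednesday


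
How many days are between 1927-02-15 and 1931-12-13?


From 1927-02-15 to 1931-12-13
1927-02-15: days before February = 31; day of year = 31 + 15 = 46
1931-12-13: days before December = 31 + 28 + 31 + 30 + 31 + 30 + 31 + 31 + 30 + 31 + 30 = 334 (1931 is not a leap year); day of year = 334 + 13 = 347
Rest of 1927: 365 - 46 = 319
Full years 1928 (366), 1929 (365), 1930 (365): 1096
Total = 319 + 1096 + 347 = 1762

1762 days


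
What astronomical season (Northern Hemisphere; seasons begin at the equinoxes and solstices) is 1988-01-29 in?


Date: January 29
Astronomical Winter (approx.; exact equinox/solstice day varies by year): December 21 to March 19
January 29 falls within the Winter window

Winter


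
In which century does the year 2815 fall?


Century = (year - 1) // 100 + 1
= (2815 - 1) // 100 + 1
= 2814 // 100 + 1
= 28 + 1

29th century


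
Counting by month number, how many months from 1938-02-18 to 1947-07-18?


From February 1938 to July 1947
9 years * 12 = 108 months, plus 5 months = 113

113 months


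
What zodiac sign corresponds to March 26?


Date: March 26
Conventional tropical zodiac dates: Aries from March 21 onward; Taurus starts April 20
March 26 falls within the Aries range

Aries


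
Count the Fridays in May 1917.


May 1917 has 31 days
Anchor: Jan 1, 1917. With p = 1917 - 1 = 1916: (p + p//4 - p//100 + p//400) mod 7 = (1916 + 479 - 19 + 4) mod 7 = 2380 mod 7 = 0 -> Monday (Mon=0 ... Sun=6)
Days before May (Jan-Apr): 120; May 1 index = (0 + 120) mod 7 = 1 -> Tuesday
First Friday is May 4
Fridays: 4, 11, 18, 25

4 Fridays


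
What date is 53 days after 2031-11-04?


Start: 2031-11-04, add 53 days
November 2031 has 30 days: 30 - 4 = 26 days to November 30 -> 27 left
December 2031: 27 <= 31 -> lands on December 27

Result: 2031-12-27


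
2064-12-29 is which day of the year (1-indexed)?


Date: December 29, 2064
Days in months 1 through 11: 335
Plus 29 days in December

Day of year: 364


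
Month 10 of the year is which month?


Month 10 of 12

October


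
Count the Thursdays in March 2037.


March 2037 has 31 days
Anchor: Jan 1, 2037. With p = 2037 - 1 = 2036: (p + p//4 - p//100 + p//400) mod 7 = (2036 + 509 - 20 + 5) mod 7 = 2530 mod 7 = 3 -> Thursday (Mon=0 ... Sun=6)
Days before March (Jan-Feb): 59; March 1 index = (3 + 59) mod 7 = 6 -> Sunday
First Thursday is March 5
Thursdays: 5, 12, 19, 26

4 Thursdays


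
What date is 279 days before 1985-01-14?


Start: 1985-01-14, subtract 279 days
Back 14 days from January 14 reaches December 31, 1984 -> 265 left
December 1984 has 31 days -> back to November 30, 1984 -> 234 left
November 1984 has 30 days -> back to October 31, 1984 -> 204 left
October 1984 has 31 days -> back to September 30, 1984 -> 173 left
September 1984 has 30 days -> back to August 31, 1984 -> 143 left
August 1984 has 31 days -> back to July 31, 1984 -> 112 left
July 1984 has 31 days -> back to June 30, 1984 -> 81 left
June 1984 has 30 days -> back to May 31, 1984 -> 51 left
May 1984 has 31 days -> back to April 30, 1984 -> 20 left
April 1984: 30 - 20 = 10 -> lands on April 10

Result: 1984-04-10


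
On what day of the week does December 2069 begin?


Target: December 1, 2069
Anchor: Jan 1, 2069. With p = 2069 - 1 = 2068: (p + p//4 - p//100 + p//400) mod 7 = (2068 + 517 - 20 + 5) mod 7 = 2570 mod 7 = 1 -> Tuesday (Mon=0 ... Sun=6)
Days before December (Jan-Nov): 334 days
Weekday index = (1 + 334) mod 7 = 6

Sunday


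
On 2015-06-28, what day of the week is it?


Date: June 28, 2015
Anchor: Jan 1, 2015. With p = 2015 - 1 = 2014: (p + p//4 - p//100 + p//400) mod 7 = (2014 + 503 - 20 + 5) mod 7 = 2502 mod 7 = 3 -> Thursday (Mon=0 ... Sun=6)
Days before June (Jan-May): 151; offset = 151 + 28 - 1 = 178
Weekday index = (3 + 178) mod 7 = 6

Day of the week: Sunday


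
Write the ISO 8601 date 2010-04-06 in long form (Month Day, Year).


ISO 2010-04-06 parses as year=2010, month=04, day=06
Month 4 -> April

April 6, 2010


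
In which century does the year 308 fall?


Century = (year - 1) // 100 + 1
= (308 - 1) // 100 + 1
= 307 // 100 + 1
= 3 + 1

4th century


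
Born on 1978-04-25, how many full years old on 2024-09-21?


Birth: 1978-04-25
Reference: 2024-09-21
Year difference: 2024 - 1978 = 46

46 years old


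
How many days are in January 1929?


January 1929

31 days


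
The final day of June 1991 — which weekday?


June 1991 has 30 days
Anchor: Jan 1, 1991. With p = 1991 - 1 = 1990: (p + p//4 - p//100 + p//400) mod 7 = (1990 + 497 - 19 + 4) mod 7 = 2472 mod 7 = 1 -> Tuesday (Mon=0 ... Sun=6)
Days before June (Jan-May): 151; June 1 index = (1 + 151) mod 7 = 5 -> Saturday
Last day offset: 30 - 1 = 29 days
Weekday index = (5 + 29) mod 7 = 6

Sunday, June 30


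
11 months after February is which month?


February is month 2
2 + 11 = 13; wrap: 13 - 12 = 1

January


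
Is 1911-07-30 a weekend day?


Anchor: Jan 1, 1911. With p = 1911 - 1 = 1910: (p + p//4 - p//100 + p//400) mod 7 = (1910 + 477 - 19 + 4) mod 7 = 2372 mod 7 = 6 -> Sunday (Mon=0 ... Sun=6)
Day of year: 211; offset = 210
Weekday index = (6 + 210) mod 7 = 6 -> Sunday
Weekend days: Saturday, Sunday

Yes


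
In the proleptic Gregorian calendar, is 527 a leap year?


Gregorian leap year rule: divisible by 4, but not by 100, unless also by 400.
527 is not divisible by 4 -> not a leap year

No


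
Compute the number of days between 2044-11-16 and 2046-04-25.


From 2044-11-16 to 2046-04-25
2044-11-16: days before November = 31 + 29 + 31 + 30 + 31 + 30 + 31 + 31 + 30 + 31 = 305 (2044 is a leap year); day of year = 305 + 16 = 321
2046-04-25: days before April = 31 + 28 + 31 = 90 (2046 is not a leap year); day of year = 90 + 25 = 115
Rest of 2044: 366 - 321 = 45
Full years 2045 (365): 365
Total = 45 + 365 + 115 = 525

525 days


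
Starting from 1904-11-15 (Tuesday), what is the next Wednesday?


Current: Tuesday
Target: Wednesday
Days ahead: 1

Next Wednesday: 1904-11-16


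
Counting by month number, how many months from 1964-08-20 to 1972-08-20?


From August 1964 to August 1972
8 years * 12 = 96 months = 96

96 months


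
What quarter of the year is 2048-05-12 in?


Month: May (month 5)
Q1: Jan-Mar, Q2: Apr-Jun, Q3: Jul-Sep, Q4: Oct-Dec

Q2


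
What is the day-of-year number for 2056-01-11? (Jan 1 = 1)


Date: January 11, 2056
No months before January
Plus 11 days in January

Day of year: 11


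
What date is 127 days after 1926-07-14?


Start: 1926-07-14, add 127 days
July 1926 has 31 days: 31 - 14 = 17 days to July 31 -> 110 left
August 1926 has 31 days -> 79 left
September 1926 has 30 days -> 49 left
October 1926 has 31 days -> 18 left
November 1926: 18 <= 30 -> lands on November 18

Result: 1926-11-18


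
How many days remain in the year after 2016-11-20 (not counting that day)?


Day of year: 325 of 366
Remaining = 366 - 325

41 days


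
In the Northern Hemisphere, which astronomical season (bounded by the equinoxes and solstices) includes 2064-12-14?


Date: December 14
Astronomical Autumn (approx.; exact equinox/solstice day varies by year): September 22 to December 20
December 14 falls within the Autumn window

Autumn


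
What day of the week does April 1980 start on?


Target: April 1, 1980
Anchor: Jan 1, 1980. With p = 1980 - 1 = 1979: (p + p//4 - p//100 + p//400) mod 7 = (1979 + 494 - 19 + 4) mod 7 = 2458 mod 7 = 1 -> Tuesday (Mon=0 ... Sun=6)
Days before April (Jan-Mar): 91 days
Weekday index = (1 + 91) mod 7 = 1

Tuesday


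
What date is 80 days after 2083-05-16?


Start: 2083-05-16, add 80 days
May 2083 has 31 days: 31 - 16 = 15 days to May 31 -> 65 left
June 2083 has 30 days -> 35 left
July 2083 has 31 days -> 4 left
August 2083: 4 <= 31 -> lands on August 4

Result: 2083-08-04


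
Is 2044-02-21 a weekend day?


Anchor: Jan 1, 2044. With p = 2044 - 1 = 2043: (p + p//4 - p//100 + p//400) mod 7 = (2043 + 510 - 20 + 5) mod 7 = 2538 mod 7 = 4 -> Friday (Mon=0 ... Sun=6)
Day of year: 52; offset = 51
Weekday index = (4 + 51) mod 7 = 6 -> Sunday
Weekend days: Saturday, Sunday

Yes


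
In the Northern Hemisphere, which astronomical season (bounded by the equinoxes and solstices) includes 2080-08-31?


Date: August 31
Astronomical Summer (approx.; exact equinox/solstice day varies by year): June 21 to September 21
August 31 falls within the Summer window

Summer


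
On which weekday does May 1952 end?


May 1952 has 31 days
Anchor: Jan 1, 1952. With p = 1952 - 1 = 1951: (p + p//4 - p//100 + p//400) mod 7 = (1951 + 487 - 19 + 4) mod 7 = 2423 mod 7 = 1 -> Tuesday (Mon=0 ... Sun=6)
Days before May (Jan-Apr): 121; May 1 index = (1 + 121) mod 7 = 3 -> Thursday
Last day offset: 31 - 1 = 30 days
Weekday index = (3 + 30) mod 7 = 5

Saturday, May 31


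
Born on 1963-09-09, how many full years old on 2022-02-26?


Birth: 1963-09-09
Reference: 2022-02-26
Year difference: 2022 - 1963 = 59
Birthday not yet reached in 2022, subtract 1

58 years old


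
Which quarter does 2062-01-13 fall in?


Month: January (month 1)
Q1: Jan-Mar, Q2: Apr-Jun, Q3: Jul-Sep, Q4: Oct-Dec

Q1


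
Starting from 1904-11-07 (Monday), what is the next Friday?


Current: Monday
Target: Friday
Days ahead: 4

Next Friday: 1904-11-11


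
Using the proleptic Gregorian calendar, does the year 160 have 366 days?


Gregorian leap year rule: divisible by 4, but not by 100, unless also by 400.
160 is divisible by 4 but not 100 -> leap year

Yes


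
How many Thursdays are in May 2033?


May 2033 has 31 days
Anchor: Jan 1, 2033. With p = 2033 - 1 = 2032: (p + p//4 - p//100 + p//400) mod 7 = (2032 + 508 - 20 + 5) mod 7 = 2525 mod 7 = 5 -> Saturday (Mon=0 ... Sun=6)
Days before May (Jan-Apr): 120; May 1 index = (5 + 120) mod 7 = 6 -> Sunday
First Thursday is May 5
Thursdays: 5, 12, 19, 26

4 Thursdays


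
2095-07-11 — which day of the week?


Date: July 11, 2095
Anchor: Jan 1, 2095. With p = 2095 - 1 = 2094: (p + p//4 - p//100 + p//400) mod 7 = (2094 + 523 - 20 + 5) mod 7 = 2602 mod 7 = 5 -> Saturday (Mon=0 ... Sun=6)
Days before July (Jan-Jun): 181; offset = 181 + 11 - 1 = 191
Weekday index = (5 + 191) mod 7 = 0

Day of the week: Monday


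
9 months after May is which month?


May is month 5
5 + 9 = 14; wrap: 14 - 12 = 2

February


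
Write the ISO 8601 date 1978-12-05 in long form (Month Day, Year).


ISO 1978-12-05 parses as year=1978, month=12, day=05
Month 12 -> December

December 5, 1978


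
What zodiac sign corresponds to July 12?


Date: July 12
Conventional tropical zodiac dates: Cancer from June 21 onward; Leo starts July 23
July 12 falls within the Cancer range

Cancer


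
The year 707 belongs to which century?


Century = (year - 1) // 100 + 1
= (707 - 1) // 100 + 1
= 706 // 100 + 1
= 7 + 1

8th century


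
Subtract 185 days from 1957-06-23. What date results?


Start: 1957-06-23, subtract 185 days
Back 23 days from June 23 reaches May 31, 1957 -> 162 left
May 1957 has 31 days -> back to April 30, 1957 -> 131 left
April 1957 has 30 days -> back to March 31, 1957 -> 101 left
March 1957 has 31 days -> back to February 28, 1957 -> 70 left
February 1957 has 28 days -> back to January 31, 1957 -> 42 left
January 1957 has 31 days -> back to December 31, 1956 -> 11 left
December 1956: 31 - 11 = 20 -> lands on December 20

Result: 1956-12-20


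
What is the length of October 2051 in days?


October 2051

31 days


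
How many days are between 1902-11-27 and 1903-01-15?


From 1902-11-27 to 1903-01-15
1902-11-27: days before November = 31 + 28 + 31 + 30 + 31 + 30 + 31 + 31 + 30 + 31 = 304 (1902 is not a leap year); day of year = 304 + 27 = 331
1903-01-15: day of year = 15
Rest of 1902: 365 - 331 = 34
Total = 34 + 15 = 49

49 days


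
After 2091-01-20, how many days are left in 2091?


Day of year: 20 of 365
Remaining = 365 - 20

345 days


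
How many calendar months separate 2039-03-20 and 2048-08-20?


From March 2039 to August 2048
9 years * 12 = 108 months, plus 5 months = 113

113 months


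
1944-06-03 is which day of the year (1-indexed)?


Date: June 3, 1944
Days in months 1 through 5: 152
Plus 3 days in June

Day of year: 155


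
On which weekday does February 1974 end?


February 1974 has 28 days
Anchor: Jan 1, 1974. With p = 1974 - 1 = 1973: (p + p//4 - p//100 + p//400) mod 7 = (1973 + 493 - 19 + 4) mod 7 = 2451 mod 7 = 1 -> Tuesday (Mon=0 ... Sun=6)
Days before February (Jan): 31; February 1 index = (1 + 31) mod 7 = 4 -> Friday
Last day offset: 28 - 1 = 27 days
Weekday index = (4 + 27) mod 7 = 3

Thursday, February 28


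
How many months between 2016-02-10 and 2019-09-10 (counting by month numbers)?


From February 2016 to September 2019
3 years * 12 = 36 months, plus 7 months = 43

43 months


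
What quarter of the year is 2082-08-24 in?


Month: August (month 8)
Q1: Jan-Mar, Q2: Apr-Jun, Q3: Jul-Sep, Q4: Oct-Dec

Q3


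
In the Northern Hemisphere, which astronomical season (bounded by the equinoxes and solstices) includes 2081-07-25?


Date: July 25
Astronomical Summer (approx.; exact equinox/solstice day varies by year): June 21 to September 21
July 25 falls within the Summer window

Summer


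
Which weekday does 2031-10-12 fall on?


Date: October 12, 2031
Anchor: Jan 1, 2031. With p = 2031 - 1 = 2030: (p + p//4 - p//100 + p//400) mod 7 = (2030 + 507 - 20 + 5) mod 7 = 2522 mod 7 = 2 -> Wednesday (Mon=0 ... Sun=6)
Days before October (Jan-Sep): 273; offset = 273 + 12 - 1 = 284
Weekday index = (2 + 284) mod 7 = 6

Day of the week: Sunday


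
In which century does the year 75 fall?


Century = (year - 1) // 100 + 1
= (75 - 1) // 100 + 1
= 74 // 100 + 1
= 0 + 1

1st century


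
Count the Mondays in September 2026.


September 2026 has 30 days
Anchor: Jan 1, 2026. With p = 2026 - 1 = 2025: (p + p//4 - p//100 + p//400) mod 7 = (2025 + 506 - 20 + 5) mod 7 = 2516 mod 7 = 3 -> Thursday (Mon=0 ... Sun=6)
Days before September (Jan-Aug): 243; September 1 index = (3 + 243) mod 7 = 1 -> Tuesday
First Monday is September 7
Mondays: 7, 14, 21, 28

4 Mondays


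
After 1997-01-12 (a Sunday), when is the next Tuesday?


Current: Sunday
Target: Tuesday
Days ahead: 2

Next Tuesday: 1997-01-14


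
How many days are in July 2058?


July 2058

31 days


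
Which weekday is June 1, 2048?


Target: June 1, 2048
Anchor: Jan 1, 2048. With p = 2048 - 1 = 2047: (p + p//4 - p//100 + p//400) mod 7 = (2047 + 511 - 20 + 5) mod 7 = 2543 mod 7 = 2 -> Wednesday (Mon=0 ... Sun=6)
Days before June (Jan-May): 152 days
Weekday index = (2 + 152) mod 7 = 0

Monday


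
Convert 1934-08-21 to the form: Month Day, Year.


ISO 1934-08-21 parses as year=1934, month=08, day=21
Month 8 -> August

August 21, 1934


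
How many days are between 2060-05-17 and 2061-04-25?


From 2060-05-17 to 2061-04-25
2060-05-17: days before May = 31 + 29 + 31 + 30 = 121 (2060 is a leap year); day of year = 121 + 17 = 138
2061-04-25: days before April = 31 + 28 + 31 = 90 (2061 is not a leap year); day of year = 90 + 25 = 115
Rest of 2060: 366 - 138 = 228
Total = 228 + 115 = 343

343 days


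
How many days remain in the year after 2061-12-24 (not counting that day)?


Day of year: 358 of 365
Remaining = 365 - 358

7 days


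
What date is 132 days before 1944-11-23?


Start: 1944-11-23, subtract 132 days
Back 23 days from November 23 reaches October 31, 1944 -> 109 left
October 1944 has 31 days -> back to September 30, 1944 -> 78 left
September 1944 has 30 days -> back to August 31, 1944 -> 48 left
August 1944 has 31 days -> back to July 31, 1944 -> 17 left
July 1944: 31 - 17 = 14 -> lands on July 14

Result: 1944-07-14


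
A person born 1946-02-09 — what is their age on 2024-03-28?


Birth: 1946-02-09
Reference: 2024-03-28
Year difference: 2024 - 1946 = 78

78 years old


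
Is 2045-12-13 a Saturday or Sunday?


Anchor: Jan 1, 2045. With p = 2045 - 1 = 2044: (p + p//4 - p//100 + p//400) mod 7 = (2044 + 511 - 20 + 5) mod 7 = 2540 mod 7 = 6 -> Sunday (Mon=0 ... Sun=6)
Day of year: 347; offset = 346
Weekday index = (6 + 346) mod 7 = 2 -> Wednesday
Weekend days: Saturday, Sunday

No


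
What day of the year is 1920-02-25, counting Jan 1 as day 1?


Date: February 25, 1920
Days in months 1 through 1: 31
Plus 25 days in February

Day of year: 56


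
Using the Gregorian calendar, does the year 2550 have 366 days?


Gregorian leap year rule: divisible by 4, but not by 100, unless also by 400.
2550 is not divisible by 4 -> not a leap year

No


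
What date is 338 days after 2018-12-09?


Start: 2018-12-09, add 338 days
December 2018 has 31 days: 31 - 9 = 22 days to December 31 -> 316 left
January 2019 has 31 days -> 285 left
February 2019 has 28 days -> 257 left
March 2019 has 31 days -> 226 left
April 2019 has 30 days -> 196 left
May 2019 has 31 days -> 165 left
June 2019 has 30 days -> 135 left
July 2019 has 31 days -> 104 left
August 2019 has 31 days -> 73 left
September 2019 has 30 days -> 43 left
October 2019 has 31 days -> 12 left
November 2019: 12 <= 30 -> lands on November 12

Result: 2019-11-12


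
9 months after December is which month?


December is month 12
12 + 9 = 21; wrap: 21 - 12 = 9

September


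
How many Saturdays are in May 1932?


May 1932 has 31 days
Anchor: Jan 1, 1932. With p = 1932 - 1 = 1931: (p + p//4 - p//100 + p//400) mod 7 = (1931 + 482 - 19 + 4) mod 7 = 2398 mod 7 = 4 -> Friday (Mon=0 ... Sun=6)
Days before May (Jan-Apr): 121; May 1 index = (4 + 121) mod 7 = 6 -> Sunday
First Saturday is May 7
Saturdays: 7, 14, 21, 28

4 Saturdays


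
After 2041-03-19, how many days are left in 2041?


Day of year: 78 of 365
Remaining = 365 - 78

287 days


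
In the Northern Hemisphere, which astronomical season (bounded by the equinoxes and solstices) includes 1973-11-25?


Date: November 25
Astronomical Autumn (approx.; exact equinox/solstice day varies by year): September 22 to December 20
November 25 falls within the Autumn window

Autumn


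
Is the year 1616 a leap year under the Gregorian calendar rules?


Gregorian leap year rule: divisible by 4, but not by 100, unless also by 400.
1616 is divisible by 4 but not 100 -> leap year

Yes


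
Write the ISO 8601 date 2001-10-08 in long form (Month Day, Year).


ISO 2001-10-08 parses as year=2001, month=10, day=08
Month 10 -> October

October 8, 2001


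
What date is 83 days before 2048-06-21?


Start: 2048-06-21, subtract 83 days
Back 21 days from June 21 reaches May 31, 2048 -> 62 left
May 2048 has 31 days -> back to April 30, 2048 -> 31 left
April 2048 has 30 days -> back to March 31, 2048 -> 1 left
March 2048: 31 - 1 = 30 -> lands on March 30

Result: 2048-03-30
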